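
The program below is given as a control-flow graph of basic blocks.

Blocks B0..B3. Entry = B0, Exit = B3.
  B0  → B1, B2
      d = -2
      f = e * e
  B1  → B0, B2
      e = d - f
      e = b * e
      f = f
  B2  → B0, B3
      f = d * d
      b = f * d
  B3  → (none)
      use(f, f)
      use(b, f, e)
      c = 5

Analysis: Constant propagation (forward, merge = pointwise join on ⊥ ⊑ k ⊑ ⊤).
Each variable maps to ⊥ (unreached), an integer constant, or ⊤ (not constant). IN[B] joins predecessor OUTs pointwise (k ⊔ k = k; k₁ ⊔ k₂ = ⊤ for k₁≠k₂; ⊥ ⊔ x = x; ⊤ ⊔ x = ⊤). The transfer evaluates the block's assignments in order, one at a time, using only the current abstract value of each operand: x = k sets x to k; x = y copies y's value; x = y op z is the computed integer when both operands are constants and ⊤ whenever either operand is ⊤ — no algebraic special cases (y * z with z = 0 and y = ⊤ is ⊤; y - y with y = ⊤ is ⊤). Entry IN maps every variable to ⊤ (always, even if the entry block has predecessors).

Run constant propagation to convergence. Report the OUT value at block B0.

Answer: {a: ⊤, b: ⊤, c: ⊤, d: -2, e: ⊤, f: ⊤}

Trace:
Per-block solution:
  B0:  IN=(all ⊤)  OUT={d:-2; rest ⊤}
  B1:  IN={d:-2; rest ⊤}  OUT={d:-2; rest ⊤}
  B2:  IN={d:-2; rest ⊤}  OUT={b:-8, d:-2, f:4; rest ⊤}
  B3:  IN={b:-8, d:-2, f:4; rest ⊤}  OUT={b:-8, c:5, d:-2, f:4; rest ⊤}

Merge at B0 (entry node, so the boundary value (all ⊤) is joined with the incoming edge(s)): IN[B0] = (all ⊤) ⊔ OUT[B1] ⊔ OUT[B2] = {a: ⊤, b: ⊤, c: ⊤, d: ⊤, e: ⊤, f: ⊤}
Applying B0's transfer function to that IN value gives OUT[B0] (row B0 above).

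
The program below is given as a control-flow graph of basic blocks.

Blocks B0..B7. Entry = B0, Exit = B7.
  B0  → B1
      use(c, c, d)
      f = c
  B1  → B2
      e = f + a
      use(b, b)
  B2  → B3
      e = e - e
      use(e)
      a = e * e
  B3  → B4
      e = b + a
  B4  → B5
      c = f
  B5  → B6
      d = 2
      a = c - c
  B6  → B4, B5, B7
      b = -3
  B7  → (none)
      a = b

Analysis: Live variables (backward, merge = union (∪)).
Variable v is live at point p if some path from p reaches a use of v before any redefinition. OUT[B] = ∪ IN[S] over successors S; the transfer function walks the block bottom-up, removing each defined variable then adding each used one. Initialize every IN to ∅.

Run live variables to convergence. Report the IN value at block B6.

Fixpoint table:
  B0: | IN={a, b, c, d} | OUT={a, b, f}
  B1: | IN={a, b, f} | OUT={b, e, f}
  B2: | IN={b, e, f} | OUT={a, b, f}
  B3: | IN={a, b, f} | OUT={f}
  B4: | IN={f} | OUT={c, f}
  B5: | IN={c, f} | OUT={c, f}
  B6: | IN={c, f} | OUT={b, c, f}
  B7: | IN={b} | OUT={}

Merge at B6: OUT[B6] = IN[B4] ⊔ IN[B5] ⊔ IN[B7] = {b, c, f}
Applying B6's transfer function to that OUT value gives IN[B6] (row B6 above).

Answer: {c, f}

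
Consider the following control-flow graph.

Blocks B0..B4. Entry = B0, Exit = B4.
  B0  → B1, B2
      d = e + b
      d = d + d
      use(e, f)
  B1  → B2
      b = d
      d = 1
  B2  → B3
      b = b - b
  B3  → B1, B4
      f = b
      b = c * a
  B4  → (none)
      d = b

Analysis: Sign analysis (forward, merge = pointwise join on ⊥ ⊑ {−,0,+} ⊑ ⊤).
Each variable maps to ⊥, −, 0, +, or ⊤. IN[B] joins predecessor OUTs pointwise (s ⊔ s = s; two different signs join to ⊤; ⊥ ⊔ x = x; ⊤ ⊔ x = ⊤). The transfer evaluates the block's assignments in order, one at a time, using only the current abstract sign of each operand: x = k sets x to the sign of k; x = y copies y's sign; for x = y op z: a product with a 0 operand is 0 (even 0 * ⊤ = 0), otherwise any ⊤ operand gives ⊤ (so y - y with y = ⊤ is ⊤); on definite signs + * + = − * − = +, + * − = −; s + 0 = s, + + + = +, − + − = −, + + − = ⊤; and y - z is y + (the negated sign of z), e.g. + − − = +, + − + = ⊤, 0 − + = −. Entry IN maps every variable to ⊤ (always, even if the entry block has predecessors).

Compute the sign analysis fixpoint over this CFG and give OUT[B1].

Per-block solution:
  B0:   IN=(all ⊤)   OUT=(all ⊤)
  B1:   IN=(all ⊤)   OUT={d:+; rest ⊤}
  B2:   IN=(all ⊤)   OUT=(all ⊤)
  B3:   IN=(all ⊤)   OUT=(all ⊤)
  B4:   IN=(all ⊤)   OUT=(all ⊤)

Merge at B1: IN[B1] = OUT[B0] ⊔ OUT[B3] = {a: ⊤, b: ⊤, c: ⊤, d: ⊤, e: ⊤, f: ⊤}
Applying B1's transfer function to that IN value gives OUT[B1] (row B1 above).

Answer: {a: ⊤, b: ⊤, c: ⊤, d: +, e: ⊤, f: ⊤}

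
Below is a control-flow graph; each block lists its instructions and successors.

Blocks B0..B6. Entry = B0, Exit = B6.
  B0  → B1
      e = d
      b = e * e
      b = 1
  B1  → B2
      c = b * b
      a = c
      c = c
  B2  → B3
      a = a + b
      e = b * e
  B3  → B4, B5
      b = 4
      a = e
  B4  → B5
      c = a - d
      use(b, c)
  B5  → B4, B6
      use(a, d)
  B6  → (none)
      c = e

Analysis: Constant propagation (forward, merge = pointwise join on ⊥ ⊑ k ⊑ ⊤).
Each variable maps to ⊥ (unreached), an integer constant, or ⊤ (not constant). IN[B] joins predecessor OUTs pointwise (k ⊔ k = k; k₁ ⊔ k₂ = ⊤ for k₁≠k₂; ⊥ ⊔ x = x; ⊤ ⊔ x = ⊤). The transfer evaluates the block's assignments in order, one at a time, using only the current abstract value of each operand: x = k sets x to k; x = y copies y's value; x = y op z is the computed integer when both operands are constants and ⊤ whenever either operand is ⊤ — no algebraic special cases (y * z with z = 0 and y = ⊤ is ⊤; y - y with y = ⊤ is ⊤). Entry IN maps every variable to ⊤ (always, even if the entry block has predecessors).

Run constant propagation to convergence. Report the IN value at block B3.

Answer: {a: 2, b: 1, c: 1, d: ⊤, e: ⊤, f: ⊤}

Working:
Per-block solution:
  B0:  IN=(all ⊤)  OUT={b:1; rest ⊤}
  B1:  IN={b:1; rest ⊤}  OUT={a:1, b:1, c:1; rest ⊤}
  B2:  IN={a:1, b:1, c:1; rest ⊤}  OUT={a:2, b:1, c:1; rest ⊤}
  B3:  IN={a:2, b:1, c:1; rest ⊤}  OUT={b:4, c:1; rest ⊤}
  B4:  IN={b:4; rest ⊤}  OUT={b:4; rest ⊤}
  B5:  IN={b:4; rest ⊤}  OUT={b:4; rest ⊤}
  B6:  IN={b:4; rest ⊤}  OUT={b:4; rest ⊤}

Merge at B3: IN[B3] = OUT[B2] = {a: 2, b: 1, c: 1, d: ⊤, e: ⊤, f: ⊤}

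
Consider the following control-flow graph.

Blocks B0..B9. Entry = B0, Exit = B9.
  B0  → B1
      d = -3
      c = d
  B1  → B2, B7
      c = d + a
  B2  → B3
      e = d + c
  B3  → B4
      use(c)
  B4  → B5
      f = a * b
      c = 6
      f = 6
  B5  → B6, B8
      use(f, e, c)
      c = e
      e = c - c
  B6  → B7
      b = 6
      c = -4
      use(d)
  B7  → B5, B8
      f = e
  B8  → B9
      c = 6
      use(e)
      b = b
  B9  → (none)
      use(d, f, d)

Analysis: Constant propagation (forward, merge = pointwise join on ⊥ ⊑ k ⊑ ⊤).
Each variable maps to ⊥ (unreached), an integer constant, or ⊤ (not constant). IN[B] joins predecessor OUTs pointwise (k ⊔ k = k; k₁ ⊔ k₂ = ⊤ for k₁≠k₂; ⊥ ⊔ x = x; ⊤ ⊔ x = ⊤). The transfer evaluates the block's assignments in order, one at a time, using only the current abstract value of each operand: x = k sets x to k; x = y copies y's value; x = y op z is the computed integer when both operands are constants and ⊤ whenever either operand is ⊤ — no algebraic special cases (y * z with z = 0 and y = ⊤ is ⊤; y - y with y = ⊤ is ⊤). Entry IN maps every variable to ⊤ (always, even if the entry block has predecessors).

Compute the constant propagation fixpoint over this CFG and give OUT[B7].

Converged values:
  B0: | IN=(all ⊤) | OUT={c:-3, d:-3; rest ⊤}
  B1: | IN={c:-3, d:-3; rest ⊤} | OUT={d:-3; rest ⊤}
  B2: | IN={d:-3; rest ⊤} | OUT={d:-3; rest ⊤}
  B3: | IN={d:-3; rest ⊤} | OUT={d:-3; rest ⊤}
  B4: | IN={d:-3; rest ⊤} | OUT={c:6, d:-3, f:6; rest ⊤}
  B5: | IN={d:-3; rest ⊤} | OUT={d:-3; rest ⊤}
  B6: | IN={d:-3; rest ⊤} | OUT={b:6, c:-4, d:-3; rest ⊤}
  B7: | IN={d:-3; rest ⊤} | OUT={d:-3; rest ⊤}
  B8: | IN={d:-3; rest ⊤} | OUT={c:6, d:-3; rest ⊤}
  B9: | IN={c:6, d:-3; rest ⊤} | OUT={c:6, d:-3; rest ⊤}

Merge at B7: IN[B7] = OUT[B1] ⊔ OUT[B6] = {a: ⊤, b: ⊤, c: ⊤, d: -3, e: ⊤, f: ⊤}
Applying B7's transfer function to that IN value gives OUT[B7] (row B7 above).

Answer: {a: ⊤, b: ⊤, c: ⊤, d: -3, e: ⊤, f: ⊤}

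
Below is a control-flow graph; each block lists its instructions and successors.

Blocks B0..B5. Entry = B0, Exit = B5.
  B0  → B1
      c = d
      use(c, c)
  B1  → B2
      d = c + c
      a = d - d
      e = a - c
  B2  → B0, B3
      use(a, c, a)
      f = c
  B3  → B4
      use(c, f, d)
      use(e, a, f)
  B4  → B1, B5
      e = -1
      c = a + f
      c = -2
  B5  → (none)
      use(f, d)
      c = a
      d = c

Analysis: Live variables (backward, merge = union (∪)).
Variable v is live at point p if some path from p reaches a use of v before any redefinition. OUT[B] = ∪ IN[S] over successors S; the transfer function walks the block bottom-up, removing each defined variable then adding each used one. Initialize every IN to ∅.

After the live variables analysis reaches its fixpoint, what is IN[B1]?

Answer: {c}

Derivation:
Fixpoint table:
  B0: | IN={d} | OUT={c}
  B1: | IN={c} | OUT={a, c, d, e}
  B2: | IN={a, c, d, e} | OUT={a, c, d, e, f}
  B3: | IN={a, c, d, e, f} | OUT={a, d, f}
  B4: | IN={a, d, f} | OUT={a, c, d, f}
  B5: | IN={a, d, f} | OUT={}

Merge at B1: OUT[B1] = IN[B2] = {a, c, d, e}
Applying B1's transfer function to that OUT value gives IN[B1] (row B1 above).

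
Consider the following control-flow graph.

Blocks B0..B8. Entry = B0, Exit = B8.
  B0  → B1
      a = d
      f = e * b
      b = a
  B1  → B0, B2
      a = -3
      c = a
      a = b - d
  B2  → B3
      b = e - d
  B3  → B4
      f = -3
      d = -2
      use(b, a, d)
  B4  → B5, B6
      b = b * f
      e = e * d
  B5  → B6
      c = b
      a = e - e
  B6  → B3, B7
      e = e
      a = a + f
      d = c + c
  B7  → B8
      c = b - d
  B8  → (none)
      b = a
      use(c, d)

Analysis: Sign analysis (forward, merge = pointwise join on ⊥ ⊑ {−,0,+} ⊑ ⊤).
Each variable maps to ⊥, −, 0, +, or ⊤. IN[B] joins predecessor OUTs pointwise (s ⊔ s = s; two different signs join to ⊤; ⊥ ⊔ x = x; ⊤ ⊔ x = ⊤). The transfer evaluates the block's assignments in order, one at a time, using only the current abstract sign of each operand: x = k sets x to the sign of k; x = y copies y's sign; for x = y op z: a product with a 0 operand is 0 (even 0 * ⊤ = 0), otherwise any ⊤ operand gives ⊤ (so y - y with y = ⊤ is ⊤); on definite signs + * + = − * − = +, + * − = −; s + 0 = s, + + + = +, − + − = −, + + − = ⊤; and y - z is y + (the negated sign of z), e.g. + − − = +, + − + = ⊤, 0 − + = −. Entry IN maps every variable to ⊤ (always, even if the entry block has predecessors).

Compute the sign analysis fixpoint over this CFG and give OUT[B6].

Converged values:
  B0: | IN=(all ⊤) | OUT=(all ⊤)
  B1: | IN=(all ⊤) | OUT={c:-; rest ⊤}
  B2: | IN={c:-; rest ⊤} | OUT={c:-; rest ⊤}
  B3: | IN=(all ⊤) | OUT={d:-, f:-; rest ⊤}
  B4: | IN={d:-, f:-; rest ⊤} | OUT={d:-, f:-; rest ⊤}
  B5: | IN={d:-, f:-; rest ⊤} | OUT={d:-, f:-; rest ⊤}
  B6: | IN={d:-, f:-; rest ⊤} | OUT={f:-; rest ⊤}
  B7: | IN={f:-; rest ⊤} | OUT={f:-; rest ⊤}
  B8: | IN={f:-; rest ⊤} | OUT={f:-; rest ⊤}

Merge at B6: IN[B6] = OUT[B4] ⊔ OUT[B5] = {a: ⊤, b: ⊤, c: ⊤, d: -, e: ⊤, f: -}
Applying B6's transfer function to that IN value gives OUT[B6] (row B6 above).

Answer: {a: ⊤, b: ⊤, c: ⊤, d: ⊤, e: ⊤, f: -}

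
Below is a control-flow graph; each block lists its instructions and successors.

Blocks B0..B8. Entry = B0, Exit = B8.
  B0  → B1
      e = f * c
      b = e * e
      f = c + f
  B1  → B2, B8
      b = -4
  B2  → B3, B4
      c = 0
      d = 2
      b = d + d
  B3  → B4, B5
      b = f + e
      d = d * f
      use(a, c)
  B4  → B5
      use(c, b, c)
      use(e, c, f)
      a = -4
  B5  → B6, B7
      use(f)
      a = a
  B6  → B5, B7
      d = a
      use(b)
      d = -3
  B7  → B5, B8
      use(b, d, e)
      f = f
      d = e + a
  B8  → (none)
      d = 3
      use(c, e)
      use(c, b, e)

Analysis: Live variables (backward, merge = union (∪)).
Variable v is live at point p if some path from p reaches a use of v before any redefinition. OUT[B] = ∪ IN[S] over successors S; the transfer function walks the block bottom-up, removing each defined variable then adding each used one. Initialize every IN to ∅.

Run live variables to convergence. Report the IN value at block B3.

Answer: {a, c, d, e, f}

Derivation:
Fixpoint table:
  B0: | IN={a, c, f} | OUT={a, c, e, f}
  B1: | IN={a, c, e, f} | OUT={a, b, c, e, f}
  B2: | IN={a, e, f} | OUT={a, b, c, d, e, f}
  B3: | IN={a, c, d, e, f} | OUT={a, b, c, d, e, f}
  B4: | IN={b, c, d, e, f} | OUT={a, b, c, d, e, f}
  B5: | IN={a, b, c, d, e, f} | OUT={a, b, c, d, e, f}
  B6: | IN={a, b, c, e, f} | OUT={a, b, c, d, e, f}
  B7: | IN={a, b, c, d, e, f} | OUT={a, b, c, d, e, f}
  B8: | IN={b, c, e} | OUT={}

Merge at B3: OUT[B3] = IN[B4] ⊔ IN[B5] = {a, b, c, d, e, f}
Applying B3's transfer function to that OUT value gives IN[B3] (row B3 above).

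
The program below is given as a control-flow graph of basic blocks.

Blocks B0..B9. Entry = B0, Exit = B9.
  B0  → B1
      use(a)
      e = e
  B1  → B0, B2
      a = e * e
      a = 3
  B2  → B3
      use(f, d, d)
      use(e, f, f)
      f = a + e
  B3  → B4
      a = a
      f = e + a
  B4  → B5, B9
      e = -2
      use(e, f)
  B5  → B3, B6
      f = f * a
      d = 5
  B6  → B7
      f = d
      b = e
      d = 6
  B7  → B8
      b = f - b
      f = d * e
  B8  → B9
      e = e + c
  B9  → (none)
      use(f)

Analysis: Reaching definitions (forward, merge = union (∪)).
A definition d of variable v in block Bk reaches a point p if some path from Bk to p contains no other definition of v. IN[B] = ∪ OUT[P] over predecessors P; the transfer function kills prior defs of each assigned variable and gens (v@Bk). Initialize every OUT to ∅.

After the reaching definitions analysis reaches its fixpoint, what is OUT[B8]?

Fixpoint table:
  B0: | IN={a@B1, e@B0} | OUT={a@B1, e@B0}
  B1: | IN={a@B1, e@B0} | OUT={a@B1, e@B0}
  B2: | IN={a@B1, e@B0} | OUT={a@B1, e@B0, f@B2}
  B3: | IN={a@B1, a@B3, d@B5, e@B0, e@B4, f@B2, f@B5} | OUT={a@B3, d@B5, e@B0, e@B4, f@B3}
  B4: | IN={a@B3, d@B5, e@B0, e@B4, f@B3} | OUT={a@B3, d@B5, e@B4, f@B3}
  B5: | IN={a@B3, d@B5, e@B4, f@B3} | OUT={a@B3, d@B5, e@B4, f@B5}
  B6: | IN={a@B3, d@B5, e@B4, f@B5} | OUT={a@B3, b@B6, d@B6, e@B4, f@B6}
  B7: | IN={a@B3, b@B6, d@B6, e@B4, f@B6} | OUT={a@B3, b@B7, d@B6, e@B4, f@B7}
  B8: | IN={a@B3, b@B7, d@B6, e@B4, f@B7} | OUT={a@B3, b@B7, d@B6, e@B8, f@B7}
  B9: | IN={a@B3, b@B7, d@B5, d@B6, e@B4, e@B8, f@B3, f@B7} | OUT={a@B3, b@B7, d@B5, d@B6, e@B4, e@B8, f@B3, f@B7}

Merge at B8: IN[B8] = OUT[B7] = {a@B3, b@B7, d@B6, e@B4, f@B7}
Applying B8's transfer function to that IN value gives OUT[B8] (row B8 above).

Answer: {a@B3, b@B7, d@B6, e@B8, f@B7}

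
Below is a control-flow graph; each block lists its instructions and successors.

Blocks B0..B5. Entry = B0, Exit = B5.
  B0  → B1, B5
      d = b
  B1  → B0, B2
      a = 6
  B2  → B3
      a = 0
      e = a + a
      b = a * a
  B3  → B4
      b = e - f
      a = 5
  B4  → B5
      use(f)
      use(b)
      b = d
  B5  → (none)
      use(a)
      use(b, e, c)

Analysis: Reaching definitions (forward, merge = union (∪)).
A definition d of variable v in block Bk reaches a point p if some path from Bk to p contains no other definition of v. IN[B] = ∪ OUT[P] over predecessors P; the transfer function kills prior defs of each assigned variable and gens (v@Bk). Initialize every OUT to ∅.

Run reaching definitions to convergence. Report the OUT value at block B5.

Answer: {a@B1, a@B3, b@B4, d@B0, e@B2}

Working:
Converged values:
  B0:  IN={a@B1, d@B0}  OUT={a@B1, d@B0}
  B1:  IN={a@B1, d@B0}  OUT={a@B1, d@B0}
  B2:  IN={a@B1, d@B0}  OUT={a@B2, b@B2, d@B0, e@B2}
  B3:  IN={a@B2, b@B2, d@B0, e@B2}  OUT={a@B3, b@B3, d@B0, e@B2}
  B4:  IN={a@B3, b@B3, d@B0, e@B2}  OUT={a@B3, b@B4, d@B0, e@B2}
  B5:  IN={a@B1, a@B3, b@B4, d@B0, e@B2}  OUT={a@B1, a@B3, b@B4, d@B0, e@B2}

Merge at B5: IN[B5] = OUT[B0] ⊔ OUT[B4] = {a@B1, a@B3, b@B4, d@B0, e@B2}
Applying B5's transfer function to that IN value gives OUT[B5] (row B5 above).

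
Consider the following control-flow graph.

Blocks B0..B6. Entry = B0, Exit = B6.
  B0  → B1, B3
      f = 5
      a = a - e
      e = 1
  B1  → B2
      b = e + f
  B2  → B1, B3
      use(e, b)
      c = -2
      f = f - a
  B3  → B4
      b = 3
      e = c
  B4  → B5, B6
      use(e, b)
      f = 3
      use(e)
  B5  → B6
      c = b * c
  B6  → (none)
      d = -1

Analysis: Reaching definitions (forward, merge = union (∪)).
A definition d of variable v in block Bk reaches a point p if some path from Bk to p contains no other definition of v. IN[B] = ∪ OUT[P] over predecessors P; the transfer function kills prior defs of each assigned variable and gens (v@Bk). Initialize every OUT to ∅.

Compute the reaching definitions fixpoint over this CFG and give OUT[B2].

Fixpoint table:
  B0:   IN={}   OUT={a@B0, e@B0, f@B0}
  B1:   IN={a@B0, b@B1, c@B2, e@B0, f@B0, f@B2}   OUT={a@B0, b@B1, c@B2, e@B0, f@B0, f@B2}
  B2:   IN={a@B0, b@B1, c@B2, e@B0, f@B0, f@B2}   OUT={a@B0, b@B1, c@B2, e@B0, f@B2}
  B3:   IN={a@B0, b@B1, c@B2, e@B0, f@B0, f@B2}   OUT={a@B0, b@B3, c@B2, e@B3, f@B0, f@B2}
  B4:   IN={a@B0, b@B3, c@B2, e@B3, f@B0, f@B2}   OUT={a@B0, b@B3, c@B2, e@B3, f@B4}
  B5:   IN={a@B0, b@B3, c@B2, e@B3, f@B4}   OUT={a@B0, b@B3, c@B5, e@B3, f@B4}
  B6:   IN={a@B0, b@B3, c@B2, c@B5, e@B3, f@B4}   OUT={a@B0, b@B3, c@B2, c@B5, d@B6, e@B3, f@B4}

Merge at B2: IN[B2] = OUT[B1] = {a@B0, b@B1, c@B2, e@B0, f@B0, f@B2}
Applying B2's transfer function to that IN value gives OUT[B2] (row B2 above).

Answer: {a@B0, b@B1, c@B2, e@B0, f@B2}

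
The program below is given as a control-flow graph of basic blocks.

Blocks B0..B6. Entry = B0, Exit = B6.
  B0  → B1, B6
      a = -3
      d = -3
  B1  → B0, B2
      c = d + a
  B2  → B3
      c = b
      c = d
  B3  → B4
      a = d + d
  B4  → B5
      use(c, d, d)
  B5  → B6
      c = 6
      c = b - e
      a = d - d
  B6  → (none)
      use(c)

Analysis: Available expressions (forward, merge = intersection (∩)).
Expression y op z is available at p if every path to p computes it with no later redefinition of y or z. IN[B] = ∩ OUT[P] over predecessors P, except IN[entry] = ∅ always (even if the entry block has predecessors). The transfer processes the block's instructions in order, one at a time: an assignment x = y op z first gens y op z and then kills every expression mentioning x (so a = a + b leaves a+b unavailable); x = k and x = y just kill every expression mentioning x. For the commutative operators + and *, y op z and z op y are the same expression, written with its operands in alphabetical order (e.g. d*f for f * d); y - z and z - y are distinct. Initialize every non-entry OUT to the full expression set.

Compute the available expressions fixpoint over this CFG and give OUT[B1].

Per-block solution:
  B0:  IN={}  OUT={}
  B1:  IN={}  OUT={a+d}
  B2:  IN={a+d}  OUT={a+d}
  B3:  IN={a+d}  OUT={d+d}
  B4:  IN={d+d}  OUT={d+d}
  B5:  IN={d+d}  OUT={b-e, d+d, d-d}
  B6:  IN={}  OUT={}

Merge at B1: IN[B1] = OUT[B0] = {}
Applying B1's transfer function to that IN value gives OUT[B1] (row B1 above).

Answer: {a+d}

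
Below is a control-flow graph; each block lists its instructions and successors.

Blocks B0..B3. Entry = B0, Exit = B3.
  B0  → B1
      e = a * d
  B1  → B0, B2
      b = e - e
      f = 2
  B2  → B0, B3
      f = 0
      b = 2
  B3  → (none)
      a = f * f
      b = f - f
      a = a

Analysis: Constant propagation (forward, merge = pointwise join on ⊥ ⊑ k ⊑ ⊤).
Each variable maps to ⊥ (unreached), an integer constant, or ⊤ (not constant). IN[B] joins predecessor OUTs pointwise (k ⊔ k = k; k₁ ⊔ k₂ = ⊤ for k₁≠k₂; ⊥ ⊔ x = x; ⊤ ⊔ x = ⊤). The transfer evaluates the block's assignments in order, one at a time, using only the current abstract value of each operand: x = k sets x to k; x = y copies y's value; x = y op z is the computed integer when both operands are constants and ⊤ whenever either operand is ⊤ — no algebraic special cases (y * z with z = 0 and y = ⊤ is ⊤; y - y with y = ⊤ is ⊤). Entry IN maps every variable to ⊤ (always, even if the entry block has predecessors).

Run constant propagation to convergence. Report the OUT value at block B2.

Fixpoint table:
  B0:  IN=(all ⊤)  OUT=(all ⊤)
  B1:  IN=(all ⊤)  OUT={f:2; rest ⊤}
  B2:  IN={f:2; rest ⊤}  OUT={b:2, f:0; rest ⊤}
  B3:  IN={b:2, f:0; rest ⊤}  OUT={a:0, b:0, f:0; rest ⊤}

Merge at B2: IN[B2] = OUT[B1] = {a: ⊤, b: ⊤, c: ⊤, d: ⊤, e: ⊤, f: 2}
Applying B2's transfer function to that IN value gives OUT[B2] (row B2 above).

Answer: {a: ⊤, b: 2, c: ⊤, d: ⊤, e: ⊤, f: 0}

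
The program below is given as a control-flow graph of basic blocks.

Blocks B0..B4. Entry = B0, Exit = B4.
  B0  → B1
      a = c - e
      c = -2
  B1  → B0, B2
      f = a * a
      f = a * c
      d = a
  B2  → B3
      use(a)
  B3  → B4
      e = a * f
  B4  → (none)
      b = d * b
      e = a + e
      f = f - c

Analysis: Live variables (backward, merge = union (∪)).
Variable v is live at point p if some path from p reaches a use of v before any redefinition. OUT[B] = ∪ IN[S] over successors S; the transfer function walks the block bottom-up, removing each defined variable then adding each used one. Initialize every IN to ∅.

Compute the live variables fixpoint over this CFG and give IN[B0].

Fixpoint table:
  B0:   IN={b, c, e}   OUT={a, b, c, e}
  B1:   IN={a, b, c, e}   OUT={a, b, c, d, e, f}
  B2:   IN={a, b, c, d, f}   OUT={a, b, c, d, f}
  B3:   IN={a, b, c, d, f}   OUT={a, b, c, d, e, f}
  B4:   IN={a, b, c, d, e, f}   OUT={}

Merge at B0: OUT[B0] = IN[B1] = {a, b, c, e}
Applying B0's transfer function to that OUT value gives IN[B0] (row B0 above).

Answer: {b, c, e}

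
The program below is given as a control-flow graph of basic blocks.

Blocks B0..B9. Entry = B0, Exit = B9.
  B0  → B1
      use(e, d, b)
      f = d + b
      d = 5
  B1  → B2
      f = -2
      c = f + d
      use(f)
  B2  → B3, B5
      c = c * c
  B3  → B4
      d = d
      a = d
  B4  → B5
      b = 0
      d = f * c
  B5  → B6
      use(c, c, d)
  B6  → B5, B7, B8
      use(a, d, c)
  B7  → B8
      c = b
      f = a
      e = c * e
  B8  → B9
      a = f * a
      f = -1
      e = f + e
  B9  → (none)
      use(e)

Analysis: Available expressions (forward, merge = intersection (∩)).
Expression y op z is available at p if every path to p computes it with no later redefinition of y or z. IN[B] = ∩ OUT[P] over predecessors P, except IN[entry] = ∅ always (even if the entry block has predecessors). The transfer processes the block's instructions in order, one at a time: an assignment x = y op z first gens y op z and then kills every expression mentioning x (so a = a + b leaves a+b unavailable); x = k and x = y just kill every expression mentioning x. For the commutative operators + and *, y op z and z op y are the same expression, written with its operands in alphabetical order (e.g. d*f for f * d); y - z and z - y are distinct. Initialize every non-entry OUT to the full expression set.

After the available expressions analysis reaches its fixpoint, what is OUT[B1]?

Answer: {d+f}

Trace:
Per-block solution:
  B0: | IN={} | OUT={}
  B1: | IN={} | OUT={d+f}
  B2: | IN={d+f} | OUT={d+f}
  B3: | IN={d+f} | OUT={}
  B4: | IN={} | OUT={c*f}
  B5: | IN={} | OUT={}
  B6: | IN={} | OUT={}
  B7: | IN={} | OUT={}
  B8: | IN={} | OUT={}
  B9: | IN={} | OUT={}

Merge at B1: IN[B1] = OUT[B0] = {}
Applying B1's transfer function to that IN value gives OUT[B1] (row B1 above).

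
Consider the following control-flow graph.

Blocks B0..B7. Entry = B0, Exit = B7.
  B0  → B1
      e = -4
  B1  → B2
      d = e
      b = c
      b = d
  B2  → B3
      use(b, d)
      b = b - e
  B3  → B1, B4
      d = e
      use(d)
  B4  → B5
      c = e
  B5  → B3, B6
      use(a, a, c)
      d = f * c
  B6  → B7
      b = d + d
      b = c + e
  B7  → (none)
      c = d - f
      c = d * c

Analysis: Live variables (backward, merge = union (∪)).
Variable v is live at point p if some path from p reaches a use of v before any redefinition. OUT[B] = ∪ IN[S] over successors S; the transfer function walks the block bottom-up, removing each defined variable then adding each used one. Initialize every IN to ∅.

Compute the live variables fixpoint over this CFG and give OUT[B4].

Per-block solution:
  B0: | IN={a, c, f} | OUT={a, c, e, f}
  B1: | IN={a, c, e, f} | OUT={a, b, c, d, e, f}
  B2: | IN={a, b, c, d, e, f} | OUT={a, c, e, f}
  B3: | IN={a, c, e, f} | OUT={a, c, e, f}
  B4: | IN={a, e, f} | OUT={a, c, e, f}
  B5: | IN={a, c, e, f} | OUT={a, c, d, e, f}
  B6: | IN={c, d, e, f} | OUT={d, f}
  B7: | IN={d, f} | OUT={}

Merge at B4: OUT[B4] = IN[B5] = {a, c, e, f}

Answer: {a, c, e, f}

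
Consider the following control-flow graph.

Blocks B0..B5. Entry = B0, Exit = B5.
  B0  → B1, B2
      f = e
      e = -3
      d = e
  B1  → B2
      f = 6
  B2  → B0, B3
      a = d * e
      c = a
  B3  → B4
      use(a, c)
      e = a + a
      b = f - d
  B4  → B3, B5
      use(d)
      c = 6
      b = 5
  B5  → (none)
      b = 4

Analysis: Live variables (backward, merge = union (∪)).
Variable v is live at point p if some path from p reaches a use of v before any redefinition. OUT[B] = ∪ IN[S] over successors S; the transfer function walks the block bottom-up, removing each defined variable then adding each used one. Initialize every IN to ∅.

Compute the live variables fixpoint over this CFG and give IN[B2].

Fixpoint table:
  B0:   IN={e}   OUT={d, e, f}
  B1:   IN={d, e}   OUT={d, e, f}
  B2:   IN={d, e, f}   OUT={a, c, d, e, f}
  B3:   IN={a, c, d, f}   OUT={a, d, f}
  B4:   IN={a, d, f}   OUT={a, c, d, f}
  B5:   IN={}   OUT={}

Merge at B2: OUT[B2] = IN[B0] ⊔ IN[B3] = {a, c, d, e, f}
Applying B2's transfer function to that OUT value gives IN[B2] (row B2 above).

Answer: {d, e, f}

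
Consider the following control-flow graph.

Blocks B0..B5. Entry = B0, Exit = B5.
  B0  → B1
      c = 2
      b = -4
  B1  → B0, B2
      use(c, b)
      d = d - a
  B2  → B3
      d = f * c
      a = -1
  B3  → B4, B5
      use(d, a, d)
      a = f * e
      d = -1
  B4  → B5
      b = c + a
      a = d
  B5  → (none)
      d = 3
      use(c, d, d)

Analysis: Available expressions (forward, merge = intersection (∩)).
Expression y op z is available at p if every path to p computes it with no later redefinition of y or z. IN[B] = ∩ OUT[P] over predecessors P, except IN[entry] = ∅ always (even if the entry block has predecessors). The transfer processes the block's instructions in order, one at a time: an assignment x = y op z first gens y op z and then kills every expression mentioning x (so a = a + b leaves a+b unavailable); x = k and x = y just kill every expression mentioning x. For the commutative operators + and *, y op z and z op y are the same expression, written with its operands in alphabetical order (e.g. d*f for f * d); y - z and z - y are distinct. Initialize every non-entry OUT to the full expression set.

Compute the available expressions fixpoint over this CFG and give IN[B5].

Answer: {c*f, e*f}

Derivation:
Converged values:
  B0:  IN={}  OUT={}
  B1:  IN={}  OUT={}
  B2:  IN={}  OUT={c*f}
  B3:  IN={c*f}  OUT={c*f, e*f}
  B4:  IN={c*f, e*f}  OUT={c*f, e*f}
  B5:  IN={c*f, e*f}  OUT={c*f, e*f}

Merge at B5: IN[B5] = OUT[B3] ∩ OUT[B4] = {c*f, e*f}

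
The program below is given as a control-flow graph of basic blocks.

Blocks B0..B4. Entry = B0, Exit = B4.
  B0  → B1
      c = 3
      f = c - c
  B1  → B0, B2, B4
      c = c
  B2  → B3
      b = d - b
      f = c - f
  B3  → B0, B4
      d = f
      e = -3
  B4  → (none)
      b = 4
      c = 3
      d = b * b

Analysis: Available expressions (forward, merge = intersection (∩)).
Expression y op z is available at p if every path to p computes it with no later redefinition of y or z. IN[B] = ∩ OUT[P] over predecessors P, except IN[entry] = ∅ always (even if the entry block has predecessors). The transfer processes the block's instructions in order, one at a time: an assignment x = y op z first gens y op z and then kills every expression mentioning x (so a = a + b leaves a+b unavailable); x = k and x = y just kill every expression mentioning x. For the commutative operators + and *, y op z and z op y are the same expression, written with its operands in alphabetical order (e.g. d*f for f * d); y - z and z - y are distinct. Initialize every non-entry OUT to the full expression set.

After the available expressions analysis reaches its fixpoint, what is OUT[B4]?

Answer: {b*b}

Working:
Per-block solution:
  B0: | IN={} | OUT={c-c}
  B1: | IN={c-c} | OUT={}
  B2: | IN={} | OUT={}
  B3: | IN={} | OUT={}
  B4: | IN={} | OUT={b*b}

Merge at B4: IN[B4] = OUT[B1] ∩ OUT[B3] = {}
Applying B4's transfer function to that IN value gives OUT[B4] (row B4 above).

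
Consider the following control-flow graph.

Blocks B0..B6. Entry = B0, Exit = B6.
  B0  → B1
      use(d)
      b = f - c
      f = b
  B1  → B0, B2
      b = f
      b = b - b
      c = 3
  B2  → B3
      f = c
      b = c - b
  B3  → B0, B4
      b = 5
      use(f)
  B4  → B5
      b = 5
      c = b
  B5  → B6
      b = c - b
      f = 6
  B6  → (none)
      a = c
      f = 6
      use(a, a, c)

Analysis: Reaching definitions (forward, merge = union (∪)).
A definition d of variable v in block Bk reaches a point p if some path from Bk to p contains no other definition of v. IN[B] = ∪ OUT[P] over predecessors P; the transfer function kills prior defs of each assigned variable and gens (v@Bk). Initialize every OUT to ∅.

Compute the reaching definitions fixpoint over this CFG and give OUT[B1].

Answer: {b@B1, c@B1, f@B0}

Derivation:
Per-block solution:
  B0: | IN={b@B1, b@B3, c@B1, f@B0, f@B2} | OUT={b@B0, c@B1, f@B0}
  B1: | IN={b@B0, c@B1, f@B0} | OUT={b@B1, c@B1, f@B0}
  B2: | IN={b@B1, c@B1, f@B0} | OUT={b@B2, c@B1, f@B2}
  B3: | IN={b@B2, c@B1, f@B2} | OUT={b@B3, c@B1, f@B2}
  B4: | IN={b@B3, c@B1, f@B2} | OUT={b@B4, c@B4, f@B2}
  B5: | IN={b@B4, c@B4, f@B2} | OUT={b@B5, c@B4, f@B5}
  B6: | IN={b@B5, c@B4, f@B5} | OUT={a@B6, b@B5, c@B4, f@B6}

Merge at B1: IN[B1] = OUT[B0] = {b@B0, c@B1, f@B0}
Applying B1's transfer function to that IN value gives OUT[B1] (row B1 above).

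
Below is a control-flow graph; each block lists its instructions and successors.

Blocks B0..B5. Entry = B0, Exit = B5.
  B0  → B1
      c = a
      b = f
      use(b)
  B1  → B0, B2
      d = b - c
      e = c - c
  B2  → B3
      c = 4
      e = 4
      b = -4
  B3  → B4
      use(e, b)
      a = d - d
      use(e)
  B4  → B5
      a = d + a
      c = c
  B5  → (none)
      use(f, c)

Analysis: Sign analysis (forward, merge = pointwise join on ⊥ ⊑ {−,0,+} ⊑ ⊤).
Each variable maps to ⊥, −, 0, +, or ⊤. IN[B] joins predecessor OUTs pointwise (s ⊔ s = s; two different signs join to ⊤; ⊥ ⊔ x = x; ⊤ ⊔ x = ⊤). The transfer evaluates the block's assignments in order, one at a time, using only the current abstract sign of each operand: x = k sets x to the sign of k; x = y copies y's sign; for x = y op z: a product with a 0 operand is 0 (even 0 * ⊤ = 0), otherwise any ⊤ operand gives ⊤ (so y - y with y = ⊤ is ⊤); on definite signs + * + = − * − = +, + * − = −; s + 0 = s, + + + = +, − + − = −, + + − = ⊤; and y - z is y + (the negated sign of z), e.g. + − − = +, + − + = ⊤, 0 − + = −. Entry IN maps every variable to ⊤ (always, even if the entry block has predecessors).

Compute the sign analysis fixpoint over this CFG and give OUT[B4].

Fixpoint table:
  B0:  IN=(all ⊤)  OUT=(all ⊤)
  B1:  IN=(all ⊤)  OUT=(all ⊤)
  B2:  IN=(all ⊤)  OUT={b:-, c:+, e:+; rest ⊤}
  B3:  IN={b:-, c:+, e:+; rest ⊤}  OUT={b:-, c:+, e:+; rest ⊤}
  B4:  IN={b:-, c:+, e:+; rest ⊤}  OUT={b:-, c:+, e:+; rest ⊤}
  B5:  IN={b:-, c:+, e:+; rest ⊤}  OUT={b:-, c:+, e:+; rest ⊤}

Merge at B4: IN[B4] = OUT[B3] = {a: ⊤, b: -, c: +, d: ⊤, e: +, f: ⊤}
Applying B4's transfer function to that IN value gives OUT[B4] (row B4 above).

Answer: {a: ⊤, b: -, c: +, d: ⊤, e: +, f: ⊤}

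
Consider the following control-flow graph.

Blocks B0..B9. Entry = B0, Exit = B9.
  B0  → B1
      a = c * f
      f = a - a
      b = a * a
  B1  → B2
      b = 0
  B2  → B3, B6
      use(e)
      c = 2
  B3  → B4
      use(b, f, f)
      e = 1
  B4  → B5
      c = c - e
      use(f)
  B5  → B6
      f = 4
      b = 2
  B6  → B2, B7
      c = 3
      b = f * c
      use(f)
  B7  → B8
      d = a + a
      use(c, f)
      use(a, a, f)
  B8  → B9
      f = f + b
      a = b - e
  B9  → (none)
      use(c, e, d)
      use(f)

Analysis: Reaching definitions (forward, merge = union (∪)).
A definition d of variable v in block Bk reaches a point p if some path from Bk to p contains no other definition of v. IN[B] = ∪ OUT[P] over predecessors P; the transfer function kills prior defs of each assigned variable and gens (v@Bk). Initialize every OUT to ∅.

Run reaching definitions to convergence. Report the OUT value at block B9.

Answer: {a@B8, b@B6, c@B6, d@B7, e@B3, f@B8}

Trace:
Per-block solution:
  B0:   IN={}   OUT={a@B0, b@B0, f@B0}
  B1:   IN={a@B0, b@B0, f@B0}   OUT={a@B0, b@B1, f@B0}
  B2:   IN={a@B0, b@B1, b@B6, c@B6, e@B3, f@B0, f@B5}   OUT={a@B0, b@B1, b@B6, c@B2, e@B3, f@B0, f@B5}
  B3:   IN={a@B0, b@B1, b@B6, c@B2, e@B3, f@B0, f@B5}   OUT={a@B0, b@B1, b@B6, c@B2, e@B3, f@B0, f@B5}
  B4:   IN={a@B0, b@B1, b@B6, c@B2, e@B3, f@B0, f@B5}   OUT={a@B0, b@B1, b@B6, c@B4, e@B3, f@B0, f@B5}
  B5:   IN={a@B0, b@B1, b@B6, c@B4, e@B3, f@B0, f@B5}   OUT={a@B0, b@B5, c@B4, e@B3, f@B5}
  B6:   IN={a@B0, b@B1, b@B5, b@B6, c@B2, c@B4, e@B3, f@B0, f@B5}   OUT={a@B0, b@B6, c@B6, e@B3, f@B0, f@B5}
  B7:   IN={a@B0, b@B6, c@B6, e@B3, f@B0, f@B5}   OUT={a@B0, b@B6, c@B6, d@B7, e@B3, f@B0, f@B5}
  B8:   IN={a@B0, b@B6, c@B6, d@B7, e@B3, f@B0, f@B5}   OUT={a@B8, b@B6, c@B6, d@B7, e@B3, f@B8}
  B9:   IN={a@B8, b@B6, c@B6, d@B7, e@B3, f@B8}   OUT={a@B8, b@B6, c@B6, d@B7, e@B3, f@B8}

Merge at B9: IN[B9] = OUT[B8] = {a@B8, b@B6, c@B6, d@B7, e@B3, f@B8}
Applying B9's transfer function to that IN value gives OUT[B9] (row B9 above).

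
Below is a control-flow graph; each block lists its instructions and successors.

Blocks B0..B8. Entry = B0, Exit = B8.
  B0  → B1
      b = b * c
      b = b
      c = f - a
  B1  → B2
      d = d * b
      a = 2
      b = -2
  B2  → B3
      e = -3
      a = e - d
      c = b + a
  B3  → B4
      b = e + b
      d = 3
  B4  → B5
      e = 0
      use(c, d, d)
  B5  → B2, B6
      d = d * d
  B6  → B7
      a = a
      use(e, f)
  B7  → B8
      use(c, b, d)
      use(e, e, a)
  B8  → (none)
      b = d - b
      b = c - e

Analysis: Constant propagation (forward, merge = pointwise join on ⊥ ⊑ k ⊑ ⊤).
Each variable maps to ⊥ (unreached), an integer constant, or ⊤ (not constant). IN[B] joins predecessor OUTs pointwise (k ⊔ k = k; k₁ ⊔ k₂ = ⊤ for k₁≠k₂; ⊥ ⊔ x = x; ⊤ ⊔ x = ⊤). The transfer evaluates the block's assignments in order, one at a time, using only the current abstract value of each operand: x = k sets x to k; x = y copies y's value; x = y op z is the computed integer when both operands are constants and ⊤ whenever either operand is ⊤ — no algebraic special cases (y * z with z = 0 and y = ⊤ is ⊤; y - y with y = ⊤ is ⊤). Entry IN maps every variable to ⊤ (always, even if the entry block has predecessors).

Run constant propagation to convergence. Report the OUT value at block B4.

Converged values:
  B0: | IN=(all ⊤) | OUT=(all ⊤)
  B1: | IN=(all ⊤) | OUT={a:2, b:-2; rest ⊤}
  B2: | IN=(all ⊤) | OUT={e:-3; rest ⊤}
  B3: | IN={e:-3; rest ⊤} | OUT={d:3, e:-3; rest ⊤}
  B4: | IN={d:3, e:-3; rest ⊤} | OUT={d:3, e:0; rest ⊤}
  B5: | IN={d:3, e:0; rest ⊤} | OUT={d:9, e:0; rest ⊤}
  B6: | IN={d:9, e:0; rest ⊤} | OUT={d:9, e:0; rest ⊤}
  B7: | IN={d:9, e:0; rest ⊤} | OUT={d:9, e:0; rest ⊤}
  B8: | IN={d:9, e:0; rest ⊤} | OUT={d:9, e:0; rest ⊤}

Merge at B4: IN[B4] = OUT[B3] = {a: ⊤, b: ⊤, c: ⊤, d: 3, e: -3, f: ⊤}
Applying B4's transfer function to that IN value gives OUT[B4] (row B4 above).

Answer: {a: ⊤, b: ⊤, c: ⊤, d: 3, e: 0, f: ⊤}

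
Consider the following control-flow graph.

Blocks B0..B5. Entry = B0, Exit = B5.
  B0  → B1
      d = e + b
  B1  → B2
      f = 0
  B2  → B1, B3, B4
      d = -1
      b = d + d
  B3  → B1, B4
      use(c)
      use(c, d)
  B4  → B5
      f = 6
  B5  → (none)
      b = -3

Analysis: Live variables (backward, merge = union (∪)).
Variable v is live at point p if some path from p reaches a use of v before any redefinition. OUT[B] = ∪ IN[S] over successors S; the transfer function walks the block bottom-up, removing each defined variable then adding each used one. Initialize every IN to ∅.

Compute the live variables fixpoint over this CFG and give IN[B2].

Answer: {c}

Working:
Fixpoint table:
  B0:  IN={b, c, e}  OUT={c}
  B1:  IN={c}  OUT={c}
  B2:  IN={c}  OUT={c, d}
  B3:  IN={c, d}  OUT={c}
  B4:  IN={}  OUT={}
  B5:  IN={}  OUT={}

Merge at B2: OUT[B2] = IN[B1] ⊔ IN[B3] ⊔ IN[B4] = {c, d}
Applying B2's transfer function to that OUT value gives IN[B2] (row B2 above).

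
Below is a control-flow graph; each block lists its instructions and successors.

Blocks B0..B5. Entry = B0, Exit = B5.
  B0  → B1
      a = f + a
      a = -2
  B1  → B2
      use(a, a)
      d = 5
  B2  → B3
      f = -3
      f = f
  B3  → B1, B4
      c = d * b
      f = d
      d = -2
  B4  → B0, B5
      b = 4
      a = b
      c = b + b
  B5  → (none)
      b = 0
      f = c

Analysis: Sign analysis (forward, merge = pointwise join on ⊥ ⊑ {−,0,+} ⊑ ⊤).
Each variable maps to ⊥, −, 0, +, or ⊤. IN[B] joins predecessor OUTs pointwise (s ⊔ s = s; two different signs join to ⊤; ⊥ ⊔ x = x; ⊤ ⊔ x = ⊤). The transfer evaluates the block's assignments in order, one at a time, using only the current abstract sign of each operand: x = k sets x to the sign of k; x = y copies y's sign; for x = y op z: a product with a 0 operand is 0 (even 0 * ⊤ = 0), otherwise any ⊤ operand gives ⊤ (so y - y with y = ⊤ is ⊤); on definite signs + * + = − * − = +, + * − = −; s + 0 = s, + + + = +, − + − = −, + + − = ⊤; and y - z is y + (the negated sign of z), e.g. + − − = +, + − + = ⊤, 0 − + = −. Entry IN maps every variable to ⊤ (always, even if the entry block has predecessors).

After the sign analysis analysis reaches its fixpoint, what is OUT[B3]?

Fixpoint table:
  B0: | IN=(all ⊤) | OUT={a:-; rest ⊤}
  B1: | IN={a:-; rest ⊤} | OUT={a:-, d:+; rest ⊤}
  B2: | IN={a:-, d:+; rest ⊤} | OUT={a:-, d:+, f:-; rest ⊤}
  B3: | IN={a:-, d:+, f:-; rest ⊤} | OUT={a:-, d:-, f:+; rest ⊤}
  B4: | IN={a:-, d:-, f:+; rest ⊤} | OUT={a:+, b:+, c:+, d:-, f:+; rest ⊤}
  B5: | IN={a:+, b:+, c:+, d:-, f:+; rest ⊤} | OUT={a:+, b:0, c:+, d:-, f:+; rest ⊤}

Merge at B3: IN[B3] = OUT[B2] = {a: -, b: ⊤, c: ⊤, d: +, e: ⊤, f: -}
Applying B3's transfer function to that IN value gives OUT[B3] (row B3 above).

Answer: {a: -, b: ⊤, c: ⊤, d: -, e: ⊤, f: +}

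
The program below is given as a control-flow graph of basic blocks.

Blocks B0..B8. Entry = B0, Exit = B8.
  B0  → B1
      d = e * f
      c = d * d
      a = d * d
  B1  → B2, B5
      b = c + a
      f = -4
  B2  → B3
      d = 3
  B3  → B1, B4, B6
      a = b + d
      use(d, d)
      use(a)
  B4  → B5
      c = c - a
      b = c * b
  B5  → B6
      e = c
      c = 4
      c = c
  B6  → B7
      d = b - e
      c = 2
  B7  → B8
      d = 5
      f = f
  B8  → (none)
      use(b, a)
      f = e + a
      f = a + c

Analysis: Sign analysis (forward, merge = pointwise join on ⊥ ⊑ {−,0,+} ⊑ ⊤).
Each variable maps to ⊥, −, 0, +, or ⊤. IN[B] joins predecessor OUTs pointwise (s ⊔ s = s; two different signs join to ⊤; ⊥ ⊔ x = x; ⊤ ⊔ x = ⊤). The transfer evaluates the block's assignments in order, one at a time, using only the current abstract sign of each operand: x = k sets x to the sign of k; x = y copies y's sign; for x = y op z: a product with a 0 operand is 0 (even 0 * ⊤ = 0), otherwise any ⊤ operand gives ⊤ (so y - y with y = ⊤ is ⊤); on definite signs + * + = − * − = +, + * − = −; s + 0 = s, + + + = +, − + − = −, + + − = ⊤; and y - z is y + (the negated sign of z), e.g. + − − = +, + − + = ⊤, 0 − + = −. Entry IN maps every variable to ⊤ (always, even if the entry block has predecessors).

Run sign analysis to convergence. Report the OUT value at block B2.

Answer: {a: ⊤, b: ⊤, c: ⊤, d: +, e: ⊤, f: -}

Working:
Converged values:
  B0:   IN=(all ⊤)   OUT=(all ⊤)
  B1:   IN=(all ⊤)   OUT={f:-; rest ⊤}
  B2:   IN={f:-; rest ⊤}   OUT={d:+, f:-; rest ⊤}
  B3:   IN={d:+, f:-; rest ⊤}   OUT={d:+, f:-; rest ⊤}
  B4:   IN={d:+, f:-; rest ⊤}   OUT={d:+, f:-; rest ⊤}
  B5:   IN={f:-; rest ⊤}   OUT={c:+, f:-; rest ⊤}
  B6:   IN={f:-; rest ⊤}   OUT={c:+, f:-; rest ⊤}
  B7:   IN={c:+, f:-; rest ⊤}   OUT={c:+, d:+, f:-; rest ⊤}
  B8:   IN={c:+, d:+, f:-; rest ⊤}   OUT={c:+, d:+; rest ⊤}

Merge at B2: IN[B2] = OUT[B1] = {a: ⊤, b: ⊤, c: ⊤, d: ⊤, e: ⊤, f: -}
Applying B2's transfer function to that IN value gives OUT[B2] (row B2 above).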